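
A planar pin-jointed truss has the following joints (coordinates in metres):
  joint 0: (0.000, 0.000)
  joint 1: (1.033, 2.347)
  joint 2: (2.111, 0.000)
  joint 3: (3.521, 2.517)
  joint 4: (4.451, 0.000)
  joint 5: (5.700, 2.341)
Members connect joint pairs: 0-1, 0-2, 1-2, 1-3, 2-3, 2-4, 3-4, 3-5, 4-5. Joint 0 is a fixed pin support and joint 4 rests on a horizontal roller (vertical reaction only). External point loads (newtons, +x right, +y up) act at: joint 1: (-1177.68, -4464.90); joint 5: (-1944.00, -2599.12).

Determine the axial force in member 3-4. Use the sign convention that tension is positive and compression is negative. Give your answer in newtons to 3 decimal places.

N=6 nodes, M=9 members, R=3 reactions → 2N=12, M+R=12
member 0 (0-1): L=2.5643, (cx,cy)=(0.4028,0.9153)
member 1 (0-2): L=2.1110, (cx,cy)=(1.0000,0.0000)
member 2 (1-2): L=2.5827, (cx,cy)=(0.4174,-0.9087)
member 3 (1-3): L=2.4938, (cx,cy)=(0.9977,0.0682)
member 4 (2-3): L=2.8850, (cx,cy)=(0.4887,0.8724)
member 5 (2-4): L=2.3400, (cx,cy)=(1.0000,0.0000)
member 6 (3-4): L=2.6833, (cx,cy)=(0.3466,-0.9380)
member 7 (3-5): L=2.1861, (cx,cy)=(0.9968,-0.0805)
member 8 (4-5): L=2.6534, (cx,cy)=(0.4707,0.8823)
solve A·x = −loads:
  F[0-1] = -4744.7960 N (compression)
  F[0-2] = -1210.2714 N (compression)
  F[1-2] = -183.8034 N (compression)
  F[1-3] = -658.5432 N (compression)
  F[2-3] = +191.4497 N (tension)
  F[2-4] = -1380.5559 N (compression)
  F[3-4] = -84.2013 N (compression)
  F[3-5] = -536.0010 N (compression)
  F[4-5] = -2994.8237 N (compression)
  Rx@0 = +3121.6800 N
  Ry@0 = +4342.7648 N
  Ry@4 = +2721.2552 N

-84.201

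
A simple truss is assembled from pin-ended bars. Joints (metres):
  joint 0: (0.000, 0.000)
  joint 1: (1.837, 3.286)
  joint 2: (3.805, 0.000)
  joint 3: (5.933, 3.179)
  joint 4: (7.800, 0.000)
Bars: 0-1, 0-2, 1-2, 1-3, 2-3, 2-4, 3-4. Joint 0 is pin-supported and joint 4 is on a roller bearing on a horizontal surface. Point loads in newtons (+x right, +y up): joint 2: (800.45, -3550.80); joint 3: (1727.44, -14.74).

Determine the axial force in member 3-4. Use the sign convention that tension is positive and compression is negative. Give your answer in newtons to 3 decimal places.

N=5 nodes, M=7 members, R=3 reactions → 2N=10, M+R=10
member 0 (0-1): L=3.7646, (cx,cy)=(0.4880,0.8729)
member 1 (0-2): L=3.8050, (cx,cy)=(1.0000,0.0000)
member 2 (1-2): L=3.8303, (cx,cy)=(0.5138,-0.8579)
member 3 (1-3): L=4.0974, (cx,cy)=(0.9997,-0.0261)
member 4 (2-3): L=3.8255, (cx,cy)=(0.5563,0.8310)
member 5 (2-4): L=3.9950, (cx,cy)=(1.0000,0.0000)
member 6 (3-4): L=3.6867, (cx,cy)=(0.5064,-0.8623)
solve A·x = −loads:
  F[0-1] = -1280.9934 N (compression)
  F[0-2] = +3152.9690 N (tension)
  F[1-2] = +1343.3765 N (tension)
  F[1-3] = -1315.7606 N (compression)
  F[2-3] = +2886.0388 N (tension)
  F[2-4] = +1437.3418 N (tension)
  F[3-4] = -2838.2662 N (compression)
  Rx@0 = -2527.8900 N
  Ry@0 = +1118.1325 N
  Ry@4 = +2447.4075 N

-2838.266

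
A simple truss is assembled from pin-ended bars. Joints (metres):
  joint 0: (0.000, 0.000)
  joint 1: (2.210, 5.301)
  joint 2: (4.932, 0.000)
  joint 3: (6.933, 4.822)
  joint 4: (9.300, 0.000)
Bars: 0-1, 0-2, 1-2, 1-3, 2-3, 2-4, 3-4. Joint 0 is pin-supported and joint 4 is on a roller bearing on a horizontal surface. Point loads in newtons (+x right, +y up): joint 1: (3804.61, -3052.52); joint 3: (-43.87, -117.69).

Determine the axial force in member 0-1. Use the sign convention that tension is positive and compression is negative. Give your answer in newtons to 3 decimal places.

N=5 nodes, M=7 members, R=3 reactions → 2N=10, M+R=10
member 0 (0-1): L=5.7432, (cx,cy)=(0.3848,0.9230)
member 1 (0-2): L=4.9320, (cx,cy)=(1.0000,0.0000)
member 2 (1-2): L=5.9590, (cx,cy)=(0.4568,-0.8896)
member 3 (1-3): L=4.7472, (cx,cy)=(0.9949,-0.1009)
member 4 (2-3): L=5.2207, (cx,cy)=(0.3833,0.9236)
member 5 (2-4): L=4.3680, (cx,cy)=(1.0000,0.0000)
member 6 (3-4): L=5.3716, (cx,cy)=(0.4406,-0.8977)
solve A·x = −loads:
  F[0-1] = -228.8288 N (compression)
  F[0-2] = +3848.7935 N (tension)
  F[1-2] = -2901.3032 N (compression)
  F[1-3] = -2580.5566 N (compression)
  F[2-3] = +2794.3296 N (tension)
  F[2-4] = +1452.5001 N (tension)
  F[3-4] = -3296.2773 N (compression)
  Rx@0 = -3760.7400 N
  Ry@0 = +211.2089 N
  Ry@4 = +2959.0011 N

-228.829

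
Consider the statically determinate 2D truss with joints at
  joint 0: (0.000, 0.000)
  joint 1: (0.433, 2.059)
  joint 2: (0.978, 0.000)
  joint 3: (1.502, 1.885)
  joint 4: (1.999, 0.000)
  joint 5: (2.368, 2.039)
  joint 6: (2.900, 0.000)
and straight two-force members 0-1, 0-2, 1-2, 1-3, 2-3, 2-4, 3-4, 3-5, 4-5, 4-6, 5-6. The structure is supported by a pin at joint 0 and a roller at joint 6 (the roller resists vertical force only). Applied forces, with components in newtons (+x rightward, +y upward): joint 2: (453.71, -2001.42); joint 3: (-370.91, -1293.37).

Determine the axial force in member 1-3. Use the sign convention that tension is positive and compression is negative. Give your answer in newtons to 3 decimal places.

N=7 nodes, M=11 members, R=3 reactions → 2N=14, M+R=14
member 0 (0-1): L=2.1040, (cx,cy)=(0.2058,0.9786)
member 1 (0-2): L=0.9780, (cx,cy)=(1.0000,0.0000)
member 2 (1-2): L=2.1299, (cx,cy)=(0.2559,-0.9667)
member 3 (1-3): L=1.0831, (cx,cy)=(0.9870,-0.1607)
member 4 (2-3): L=1.9565, (cx,cy)=(0.2678,0.9635)
member 5 (2-4): L=1.0210, (cx,cy)=(1.0000,0.0000)
member 6 (3-4): L=1.9494, (cx,cy)=(0.2549,-0.9670)
member 7 (3-5): L=0.8796, (cx,cy)=(0.9846,0.1751)
member 8 (4-5): L=2.0721, (cx,cy)=(0.1781,0.9840)
member 9 (4-6): L=0.9010, (cx,cy)=(1.0000,0.0000)
member 10 (5-6): L=2.1073, (cx,cy)=(0.2525,-0.9676)
solve A·x = −loads:
  F[0-1] = -2238.9682 N (compression)
  F[0-2] = +543.5682 N (tension)
  F[1-2] = +2449.6180 N (tension)
  F[1-3] = -1101.8884 N (compression)
  F[2-3] = -380.5497 N (compression)
  F[2-4] = +818.5877 N (tension)
  F[3-4] = -1234.1452 N (compression)
  F[3-5] = -511.8512 N (compression)
  F[4-5] = +1212.7469 N (tension)
  F[4-6] = +287.9810 N (tension)
  F[5-6] = -1140.6970 N (compression)
  Rx@0 = -82.8000 N
  Ry@0 = +2191.0434 N
  Ry@6 = +1103.7466 N

-1101.888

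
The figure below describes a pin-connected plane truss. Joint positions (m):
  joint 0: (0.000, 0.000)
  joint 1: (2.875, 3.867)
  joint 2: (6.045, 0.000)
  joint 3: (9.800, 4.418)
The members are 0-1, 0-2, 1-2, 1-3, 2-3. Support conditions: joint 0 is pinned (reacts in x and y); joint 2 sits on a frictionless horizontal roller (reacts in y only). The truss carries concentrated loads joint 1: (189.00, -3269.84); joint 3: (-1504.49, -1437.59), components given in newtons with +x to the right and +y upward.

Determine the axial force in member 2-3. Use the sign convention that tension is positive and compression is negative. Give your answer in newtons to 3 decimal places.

N=4 nodes, M=5 members, R=3 reactions → 2N=8, M+R=8
member 0 (0-1): L=4.8186, (cx,cy)=(0.5966,0.8025)
member 1 (0-2): L=6.0450, (cx,cy)=(1.0000,0.0000)
member 2 (1-2): L=5.0003, (cx,cy)=(0.6340,-0.7734)
member 3 (1-3): L=6.9469, (cx,cy)=(0.9968,0.0793)
member 4 (2-3): L=5.7982, (cx,cy)=(0.6476,0.7620)
solve A·x = −loads:
  F[0-1] = -2243.4246 N (compression)
  F[0-2] = +23.0293 N (tension)
  F[1-2] = -1931.3037 N (compression)
  F[1-3] = -304.0942 N (compression)
  F[2-3] = -1855.0336 N (compression)
  Rx@0 = +1315.4900 N
  Ry@0 = +1800.3666 N
  Ry@2 = +2907.0634 N

-1855.034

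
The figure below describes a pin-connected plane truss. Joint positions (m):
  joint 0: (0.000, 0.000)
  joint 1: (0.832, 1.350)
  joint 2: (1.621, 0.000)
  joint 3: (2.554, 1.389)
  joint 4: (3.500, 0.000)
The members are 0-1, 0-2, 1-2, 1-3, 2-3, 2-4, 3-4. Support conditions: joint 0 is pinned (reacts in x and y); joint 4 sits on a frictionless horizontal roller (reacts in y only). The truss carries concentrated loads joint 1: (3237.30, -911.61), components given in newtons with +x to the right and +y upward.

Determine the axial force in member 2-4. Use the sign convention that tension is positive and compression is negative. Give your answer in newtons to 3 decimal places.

998.017

N=5 nodes, M=7 members, R=3 reactions → 2N=10, M+R=10
member 0 (0-1): L=1.5858, (cx,cy)=(0.5247,0.8513)
member 1 (0-2): L=1.6210, (cx,cy)=(1.0000,0.0000)
member 2 (1-2): L=1.5637, (cx,cy)=(0.5046,-0.8634)
member 3 (1-3): L=1.7224, (cx,cy)=(0.9997,0.0226)
member 4 (2-3): L=1.6733, (cx,cy)=(0.5576,0.8301)
member 5 (2-4): L=1.8790, (cx,cy)=(1.0000,0.0000)
member 6 (3-4): L=1.6805, (cx,cy)=(0.5629,-0.8265)
solve A·x = −loads:
  F[0-1] = +650.4851 N (tension)
  F[0-2] = +2896.0163 N (tension)
  F[1-2] = -1750.0961 N (compression)
  F[1-3] = -2013.4575 N (compression)
  F[2-3] = +1820.1886 N (tension)
  F[2-4] = +998.0168 N (tension)
  F[3-4] = -1772.9532 N (compression)
  Rx@0 = -3237.3000 N
  Ry@0 = -553.7656 N
  Ry@4 = +1465.3756 N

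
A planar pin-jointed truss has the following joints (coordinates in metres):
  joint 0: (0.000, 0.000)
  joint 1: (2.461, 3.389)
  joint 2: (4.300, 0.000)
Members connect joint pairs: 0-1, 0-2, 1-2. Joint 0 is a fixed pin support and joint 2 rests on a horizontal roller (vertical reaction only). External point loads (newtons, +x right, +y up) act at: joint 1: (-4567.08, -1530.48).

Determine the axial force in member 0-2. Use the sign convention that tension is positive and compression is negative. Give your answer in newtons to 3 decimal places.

N=3 nodes, M=3 members, R=3 reactions → 2N=6, M+R=6
member 0 (0-1): L=4.1883, (cx,cy)=(0.5876,0.8092)
member 1 (0-2): L=4.3000, (cx,cy)=(1.0000,0.0000)
member 2 (1-2): L=3.8558, (cx,cy)=(0.4769,-0.8789)
solve A·x = −loads:
  F[0-1] = -5257.3628 N (compression)
  F[0-2] = -1477.9089 N (compression)
  F[1-2] = +3098.7114 N (tension)
  Rx@0 = +4567.0800 N
  Ry@0 = +4254.0435 N
  Ry@2 = -2723.5635 N

-1477.909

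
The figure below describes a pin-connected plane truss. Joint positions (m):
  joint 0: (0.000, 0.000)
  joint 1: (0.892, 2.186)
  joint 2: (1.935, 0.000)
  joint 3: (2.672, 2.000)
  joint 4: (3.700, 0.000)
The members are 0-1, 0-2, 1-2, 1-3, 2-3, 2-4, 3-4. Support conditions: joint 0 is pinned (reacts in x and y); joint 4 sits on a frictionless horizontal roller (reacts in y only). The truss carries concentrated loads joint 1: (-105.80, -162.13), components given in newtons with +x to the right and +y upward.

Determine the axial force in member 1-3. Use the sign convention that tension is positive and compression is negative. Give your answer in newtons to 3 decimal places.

20.011

N=5 nodes, M=7 members, R=3 reactions → 2N=10, M+R=10
member 0 (0-1): L=2.3610, (cx,cy)=(0.3778,0.9259)
member 1 (0-2): L=1.9350, (cx,cy)=(1.0000,0.0000)
member 2 (1-2): L=2.4221, (cx,cy)=(0.4306,-0.9025)
member 3 (1-3): L=1.7897, (cx,cy)=(0.9946,-0.1039)
member 4 (2-3): L=2.1315, (cx,cy)=(0.3458,0.9383)
member 5 (2-4): L=1.7650, (cx,cy)=(1.0000,0.0000)
member 6 (3-4): L=2.2487, (cx,cy)=(0.4571,-0.8894)
solve A·x = −loads:
  F[0-1] = -200.4045 N (compression)
  F[0-2] = -30.0856 N (compression)
  F[1-2] = +23.6463 N (tension)
  F[1-3] = +20.0113 N (tension)
  F[2-3] = -22.7445 N (compression)
  F[2-4] = -12.0386 N (compression)
  F[3-4] = +26.3341 N (tension)
  Rx@0 = +105.8000 N
  Ry@0 = +185.5513 N
  Ry@4 = -23.4213 N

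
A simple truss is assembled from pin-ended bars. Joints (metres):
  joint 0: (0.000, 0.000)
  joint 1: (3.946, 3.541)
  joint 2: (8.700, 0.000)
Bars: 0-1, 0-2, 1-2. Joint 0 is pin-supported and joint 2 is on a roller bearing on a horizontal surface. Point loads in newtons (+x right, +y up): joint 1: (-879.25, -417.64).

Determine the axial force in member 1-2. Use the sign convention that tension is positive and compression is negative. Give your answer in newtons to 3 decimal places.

281.976

N=3 nodes, M=3 members, R=3 reactions → 2N=6, M+R=6
member 0 (0-1): L=5.3018, (cx,cy)=(0.7443,0.6679)
member 1 (0-2): L=8.7000, (cx,cy)=(1.0000,0.0000)
member 2 (1-2): L=5.9278, (cx,cy)=(0.8020,-0.5974)
solve A·x = −loads:
  F[0-1] = -877.5206 N (compression)
  F[0-2] = -226.1388 N (compression)
  F[1-2] = +281.9758 N (tension)
  Rx@0 = +879.2500 N
  Ry@0 = +586.0787 N
  Ry@2 = -168.4387 N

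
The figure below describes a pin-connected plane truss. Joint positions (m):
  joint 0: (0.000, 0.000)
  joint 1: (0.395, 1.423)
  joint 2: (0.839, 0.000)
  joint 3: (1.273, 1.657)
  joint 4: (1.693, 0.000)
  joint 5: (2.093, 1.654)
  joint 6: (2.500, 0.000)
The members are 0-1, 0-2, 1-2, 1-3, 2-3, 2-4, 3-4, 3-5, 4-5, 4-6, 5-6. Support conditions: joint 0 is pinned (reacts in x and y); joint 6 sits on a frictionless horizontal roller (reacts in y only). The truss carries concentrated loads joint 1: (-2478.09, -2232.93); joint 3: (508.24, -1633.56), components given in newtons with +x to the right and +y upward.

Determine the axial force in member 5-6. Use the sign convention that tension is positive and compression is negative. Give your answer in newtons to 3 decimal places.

N=7 nodes, M=11 members, R=3 reactions → 2N=14, M+R=14
member 0 (0-1): L=1.4768, (cx,cy)=(0.2675,0.9636)
member 1 (0-2): L=0.8390, (cx,cy)=(1.0000,0.0000)
member 2 (1-2): L=1.4907, (cx,cy)=(0.2979,-0.9546)
member 3 (1-3): L=0.9086, (cx,cy)=(0.9663,0.2575)
member 4 (2-3): L=1.7129, (cx,cy)=(0.2534,0.9674)
member 5 (2-4): L=0.8540, (cx,cy)=(1.0000,0.0000)
member 6 (3-4): L=1.7094, (cx,cy)=(0.2457,-0.9693)
member 7 (3-5): L=0.8200, (cx,cy)=(1.0000,-0.0037)
member 8 (4-5): L=1.7017, (cx,cy)=(0.2351,0.9720)
member 9 (4-6): L=0.8070, (cx,cy)=(1.0000,0.0000)
member 10 (5-6): L=1.7033, (cx,cy)=(0.2389,-0.9710)
solve A·x = −loads:
  F[0-1] = -3897.5473 N (compression)
  F[0-2] = -927.3760 N (compression)
  F[1-2] = +1842.5917 N (tension)
  F[1-3] = +917.7454 N (tension)
  F[2-3] = -1818.2917 N (compression)
  F[2-4] = +82.1537 N (tension)
  F[3-4] = -114.2487 N (compression)
  F[3-5] = -54.0832 N (compression)
  F[4-5] = +113.9390 N (tension)
  F[4-6] = +27.3001 N (tension)
  F[5-6] = -114.2538 N (compression)
  Rx@0 = +1969.8500 N
  Ry@0 = +3755.5457 N
  Ry@6 = +110.9443 N

-114.254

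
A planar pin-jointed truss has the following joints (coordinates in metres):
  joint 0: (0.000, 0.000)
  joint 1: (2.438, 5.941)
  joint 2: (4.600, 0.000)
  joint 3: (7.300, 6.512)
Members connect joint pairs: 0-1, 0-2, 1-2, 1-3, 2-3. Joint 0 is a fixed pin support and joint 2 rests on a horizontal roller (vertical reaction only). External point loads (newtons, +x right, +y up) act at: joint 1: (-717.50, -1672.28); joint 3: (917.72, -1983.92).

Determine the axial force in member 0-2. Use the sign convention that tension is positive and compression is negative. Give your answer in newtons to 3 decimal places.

N=4 nodes, M=5 members, R=3 reactions → 2N=8, M+R=8
member 0 (0-1): L=6.4218, (cx,cy)=(0.3796,0.9251)
member 1 (0-2): L=4.6000, (cx,cy)=(1.0000,0.0000)
member 2 (1-2): L=6.3222, (cx,cy)=(0.3420,-0.9397)
member 3 (1-3): L=4.8954, (cx,cy)=(0.9932,0.1166)
member 4 (2-3): L=7.0495, (cx,cy)=(0.3830,0.9237)
solve A·x = −loads:
  F[0-1] = +811.7853 N (tension)
  F[0-2] = -107.9704 N (compression)
  F[1-2] = -2350.1339 N (compression)
  F[1-3] = +1841.9421 N (tension)
  F[2-3] = -2380.2661 N (compression)
  Rx@0 = -200.2200 N
  Ry@0 = -751.0086 N
  Ry@2 = +4407.2086 N

-107.970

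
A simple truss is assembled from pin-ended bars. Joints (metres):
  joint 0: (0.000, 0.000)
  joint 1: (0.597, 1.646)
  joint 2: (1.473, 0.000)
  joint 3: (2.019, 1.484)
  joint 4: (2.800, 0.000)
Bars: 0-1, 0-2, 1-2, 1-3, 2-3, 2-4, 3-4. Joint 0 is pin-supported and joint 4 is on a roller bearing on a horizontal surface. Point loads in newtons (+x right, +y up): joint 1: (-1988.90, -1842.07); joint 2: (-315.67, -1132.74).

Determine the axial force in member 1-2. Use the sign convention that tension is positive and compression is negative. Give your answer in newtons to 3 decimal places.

N=5 nodes, M=7 members, R=3 reactions → 2N=10, M+R=10
member 0 (0-1): L=1.7509, (cx,cy)=(0.3410,0.9401)
member 1 (0-2): L=1.4730, (cx,cy)=(1.0000,0.0000)
member 2 (1-2): L=1.8646, (cx,cy)=(0.4698,-0.8828)
member 3 (1-3): L=1.4312, (cx,cy)=(0.9936,-0.1132)
member 4 (2-3): L=1.5813, (cx,cy)=(0.3453,0.9385)
member 5 (2-4): L=1.3270, (cx,cy)=(1.0000,0.0000)
member 6 (3-4): L=1.6770, (cx,cy)=(0.4657,-0.8849)
solve A·x = −loads:
  F[0-1] = -3356.4726 N (compression)
  F[0-2] = -1160.1358 N (compression)
  F[1-2] = +1467.6786 N (tension)
  F[1-3] = +155.9399 N (tension)
  F[2-3] = -173.5548 N (compression)
  F[2-4] = -95.0101 N (compression)
  F[3-4] = +204.0060 N (tension)
  Rx@0 = +2304.5700 N
  Ry@0 = +3155.3413 N
  Ry@4 = -180.5313 N

1467.679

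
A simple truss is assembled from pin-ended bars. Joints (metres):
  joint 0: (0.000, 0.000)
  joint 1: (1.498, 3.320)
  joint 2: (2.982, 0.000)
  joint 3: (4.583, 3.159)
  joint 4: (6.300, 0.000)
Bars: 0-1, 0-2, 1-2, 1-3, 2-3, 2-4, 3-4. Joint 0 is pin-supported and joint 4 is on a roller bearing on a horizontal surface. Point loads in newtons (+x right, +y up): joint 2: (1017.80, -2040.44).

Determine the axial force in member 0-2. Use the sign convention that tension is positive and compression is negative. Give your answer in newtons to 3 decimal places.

N=5 nodes, M=7 members, R=3 reactions → 2N=10, M+R=10
member 0 (0-1): L=3.6423, (cx,cy)=(0.4113,0.9115)
member 1 (0-2): L=2.9820, (cx,cy)=(1.0000,0.0000)
member 2 (1-2): L=3.6366, (cx,cy)=(0.4081,-0.9129)
member 3 (1-3): L=3.0892, (cx,cy)=(0.9986,-0.0521)
member 4 (2-3): L=3.5415, (cx,cy)=(0.4521,0.8920)
member 5 (2-4): L=3.3180, (cx,cy)=(1.0000,0.0000)
member 6 (3-4): L=3.5955, (cx,cy)=(0.4775,-0.8786)
solve A·x = −loads:
  F[0-1] = -1178.9576 N (compression)
  F[0-2] = +1502.6790 N (tension)
  F[1-2] = +1233.5955 N (tension)
  F[1-3] = -989.6254 N (compression)
  F[2-3] = +1024.9401 N (tension)
  F[2-4] = +524.9423 N (tension)
  F[3-4] = -1099.2498 N (compression)
  Rx@0 = -1017.8000 N
  Ry@0 = +1074.6317 N
  Ry@4 = +965.8083 N

1502.679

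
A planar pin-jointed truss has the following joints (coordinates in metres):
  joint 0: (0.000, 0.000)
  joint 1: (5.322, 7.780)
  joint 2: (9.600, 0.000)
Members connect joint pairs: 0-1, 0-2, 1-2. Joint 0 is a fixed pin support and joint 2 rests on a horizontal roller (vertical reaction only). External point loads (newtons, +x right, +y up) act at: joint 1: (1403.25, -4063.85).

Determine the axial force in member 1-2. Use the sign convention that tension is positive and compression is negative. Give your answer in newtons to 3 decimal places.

-3868.830

N=3 nodes, M=3 members, R=3 reactions → 2N=6, M+R=6
member 0 (0-1): L=9.4261, (cx,cy)=(0.5646,0.8254)
member 1 (0-2): L=9.6000, (cx,cy)=(1.0000,0.0000)
member 2 (1-2): L=8.8786, (cx,cy)=(0.4818,-0.8763)
solve A·x = −loads:
  F[0-1] = -816.2890 N (compression)
  F[0-2] = +1864.1270 N (tension)
  F[1-2] = -3868.8296 N (compression)
  Rx@0 = -1403.2500 N
  Ry@0 = +673.7360 N
  Ry@2 = +3390.1140 N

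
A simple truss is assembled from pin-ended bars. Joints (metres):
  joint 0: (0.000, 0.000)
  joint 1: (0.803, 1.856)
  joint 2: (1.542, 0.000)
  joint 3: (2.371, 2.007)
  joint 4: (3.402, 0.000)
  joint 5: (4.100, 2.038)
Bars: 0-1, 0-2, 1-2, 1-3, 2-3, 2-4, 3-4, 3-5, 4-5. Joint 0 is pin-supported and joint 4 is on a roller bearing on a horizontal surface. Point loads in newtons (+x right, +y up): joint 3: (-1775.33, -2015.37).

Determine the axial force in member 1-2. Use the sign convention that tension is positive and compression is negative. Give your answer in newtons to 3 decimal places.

1647.206

N=6 nodes, M=9 members, R=3 reactions → 2N=12, M+R=12
member 0 (0-1): L=2.0223, (cx,cy)=(0.3971,0.9178)
member 1 (0-2): L=1.5420, (cx,cy)=(1.0000,0.0000)
member 2 (1-2): L=1.9977, (cx,cy)=(0.3699,-0.9291)
member 3 (1-3): L=1.5753, (cx,cy)=(0.9954,0.0959)
member 4 (2-3): L=2.1715, (cx,cy)=(0.3818,0.9243)
member 5 (2-4): L=1.8600, (cx,cy)=(1.0000,0.0000)
member 6 (3-4): L=2.2563, (cx,cy)=(0.4569,-0.8895)
member 7 (3-5): L=1.7293, (cx,cy)=(0.9998,0.0179)
member 8 (4-5): L=2.1542, (cx,cy)=(0.3240,0.9461)
solve A·x = −loads:
  F[0-1] = -1806.6591 N (compression)
  F[0-2] = -1057.9417 N (compression)
  F[1-2] = +1647.2064 N (tension)
  F[1-3] = -1332.8656 N (compression)
  F[2-3] = -1655.7690 N (compression)
  F[2-4] = +183.5186 N (tension)
  F[3-4] = -401.6275 N (compression)
  F[3-5] = +0.0000 N (tension)
  F[4-5] = -0.0000 N (compression)
  Rx@0 = +1775.3300 N
  Ry@0 = +1658.1228 N
  Ry@4 = +357.2472 N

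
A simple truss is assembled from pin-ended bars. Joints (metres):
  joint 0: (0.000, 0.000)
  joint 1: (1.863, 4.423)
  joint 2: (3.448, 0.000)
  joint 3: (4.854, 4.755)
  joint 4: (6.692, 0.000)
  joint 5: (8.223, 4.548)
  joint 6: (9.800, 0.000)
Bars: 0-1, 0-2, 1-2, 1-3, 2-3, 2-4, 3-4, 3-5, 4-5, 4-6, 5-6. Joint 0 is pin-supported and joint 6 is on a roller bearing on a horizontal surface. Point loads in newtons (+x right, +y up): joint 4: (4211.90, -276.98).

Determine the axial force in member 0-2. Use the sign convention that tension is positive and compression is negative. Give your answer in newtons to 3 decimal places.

N=7 nodes, M=11 members, R=3 reactions → 2N=14, M+R=14
member 0 (0-1): L=4.7993, (cx,cy)=(0.3882,0.9216)
member 1 (0-2): L=3.4480, (cx,cy)=(1.0000,0.0000)
member 2 (1-2): L=4.6984, (cx,cy)=(0.3373,-0.9414)
member 3 (1-3): L=3.0094, (cx,cy)=(0.9939,0.1103)
member 4 (2-3): L=4.9585, (cx,cy)=(0.2836,0.9590)
member 5 (2-4): L=3.2440, (cx,cy)=(1.0000,0.0000)
member 6 (3-4): L=5.0979, (cx,cy)=(0.3605,-0.9327)
member 7 (3-5): L=3.3754, (cx,cy)=(0.9981,-0.0613)
member 8 (4-5): L=4.7988, (cx,cy)=(0.3190,0.9477)
member 9 (4-6): L=3.1080, (cx,cy)=(1.0000,0.0000)
member 10 (5-6): L=4.8137, (cx,cy)=(0.3276,-0.9448)
solve A·x = −loads:
  F[0-1] = -95.3165 N (compression)
  F[0-2] = +4248.8998 N (tension)
  F[1-2] = +85.5467 N (tension)
  F[1-3] = -66.2632 N (compression)
  F[2-3] = -83.9787 N (compression)
  F[2-4] = +4301.5711 N (tension)
  F[3-4] = +102.5180 N (tension)
  F[3-5] = -126.8720 N (compression)
  F[4-5] = +191.3572 N (tension)
  F[4-6] = +65.5827 N (tension)
  F[5-6] = -200.1854 N (compression)
  Rx@0 = -4211.9000 N
  Ry@0 = +87.8422 N
  Ry@6 = +189.1378 N

4248.900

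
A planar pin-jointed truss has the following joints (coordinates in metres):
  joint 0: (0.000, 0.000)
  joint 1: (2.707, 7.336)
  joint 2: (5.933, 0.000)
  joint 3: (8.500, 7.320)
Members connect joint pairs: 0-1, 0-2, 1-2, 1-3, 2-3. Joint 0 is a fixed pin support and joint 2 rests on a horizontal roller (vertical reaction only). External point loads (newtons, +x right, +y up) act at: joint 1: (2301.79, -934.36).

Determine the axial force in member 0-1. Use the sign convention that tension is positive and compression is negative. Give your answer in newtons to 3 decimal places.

N=4 nodes, M=5 members, R=3 reactions → 2N=8, M+R=8
member 0 (0-1): L=7.8195, (cx,cy)=(0.3462,0.9382)
member 1 (0-2): L=5.9330, (cx,cy)=(1.0000,0.0000)
member 2 (1-2): L=8.0140, (cx,cy)=(0.4025,-0.9154)
member 3 (1-3): L=5.7930, (cx,cy)=(1.0000,-0.0028)
member 4 (2-3): L=7.7571, (cx,cy)=(0.3309,0.9437)
solve A·x = −loads:
  F[0-1] = +2492.1556 N (tension)
  F[0-2] = +1439.0422 N (tension)
  F[1-2] = -3574.8495 N (compression)
  F[1-3] = -0.0000 N (compression)
  F[2-3] = +0.0000 N (tension)
  Rx@0 = -2301.7900 N
  Ry@0 = -2338.0560 N
  Ry@2 = +3272.4160 N

2492.156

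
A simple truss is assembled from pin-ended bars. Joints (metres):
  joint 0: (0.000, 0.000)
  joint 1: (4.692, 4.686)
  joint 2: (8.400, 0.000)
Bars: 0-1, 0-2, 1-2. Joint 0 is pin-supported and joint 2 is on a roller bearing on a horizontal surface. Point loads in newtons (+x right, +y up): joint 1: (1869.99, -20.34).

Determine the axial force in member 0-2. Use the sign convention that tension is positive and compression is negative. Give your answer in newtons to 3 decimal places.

N=3 nodes, M=3 members, R=3 reactions → 2N=6, M+R=6
member 0 (0-1): L=6.6312, (cx,cy)=(0.7076,0.7067)
member 1 (0-2): L=8.4000, (cx,cy)=(1.0000,0.0000)
member 2 (1-2): L=5.9756, (cx,cy)=(0.6205,-0.7842)
solve A·x = −loads:
  F[0-1] = +1463.5285 N (tension)
  F[0-2] = +834.4572 N (tension)
  F[1-2] = -1344.7645 N (compression)
  Rx@0 = -1869.9900 N
  Ry@0 = -1034.2086 N
  Ry@2 = +1054.5486 N

834.457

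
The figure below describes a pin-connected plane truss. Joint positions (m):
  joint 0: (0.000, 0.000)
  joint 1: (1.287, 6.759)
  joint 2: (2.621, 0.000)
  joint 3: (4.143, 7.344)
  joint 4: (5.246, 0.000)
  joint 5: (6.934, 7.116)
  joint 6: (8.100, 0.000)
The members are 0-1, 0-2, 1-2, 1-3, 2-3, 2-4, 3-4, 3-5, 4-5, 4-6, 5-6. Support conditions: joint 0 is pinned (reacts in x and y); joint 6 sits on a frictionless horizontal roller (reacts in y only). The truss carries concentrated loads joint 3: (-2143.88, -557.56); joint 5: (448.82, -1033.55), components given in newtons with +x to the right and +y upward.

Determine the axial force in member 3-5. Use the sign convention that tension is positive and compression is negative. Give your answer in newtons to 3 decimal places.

N=7 nodes, M=11 members, R=3 reactions → 2N=14, M+R=14
member 0 (0-1): L=6.8804, (cx,cy)=(0.1871,0.9824)
member 1 (0-2): L=2.6210, (cx,cy)=(1.0000,0.0000)
member 2 (1-2): L=6.8894, (cx,cy)=(0.1936,-0.9811)
member 3 (1-3): L=2.9153, (cx,cy)=(0.9797,0.2007)
member 4 (2-3): L=7.5001, (cx,cy)=(0.2029,0.9792)
member 5 (2-4): L=2.6250, (cx,cy)=(1.0000,0.0000)
member 6 (3-4): L=7.4264, (cx,cy)=(0.1485,-0.9889)
member 7 (3-5): L=2.8003, (cx,cy)=(0.9967,-0.0814)
member 8 (4-5): L=7.3135, (cx,cy)=(0.2308,0.9730)
member 9 (4-6): L=2.8540, (cx,cy)=(1.0000,0.0000)
member 10 (5-6): L=7.2109, (cx,cy)=(0.1617,-0.9868)
solve A·x = −loads:
  F[0-1] = -2006.0532 N (compression)
  F[0-2] = -1319.8237 N (compression)
  F[1-2] = +1855.3138 N (tension)
  F[1-3] = -749.7326 N (compression)
  F[2-3] = -1858.8788 N (compression)
  F[2-4] = -583.3514 N (compression)
  F[3-4] = +1360.3608 N (tension)
  F[3-5] = +832.8893 N (tension)
  F[4-5] = -1382.6036 N (compression)
  F[4-6] = -62.1894 N (compression)
  F[5-6] = +384.5977 N (tension)
  Rx@0 = +1695.0600 N
  Ry@0 = +1970.6464 N
  Ry@6 = -379.5364 N

832.889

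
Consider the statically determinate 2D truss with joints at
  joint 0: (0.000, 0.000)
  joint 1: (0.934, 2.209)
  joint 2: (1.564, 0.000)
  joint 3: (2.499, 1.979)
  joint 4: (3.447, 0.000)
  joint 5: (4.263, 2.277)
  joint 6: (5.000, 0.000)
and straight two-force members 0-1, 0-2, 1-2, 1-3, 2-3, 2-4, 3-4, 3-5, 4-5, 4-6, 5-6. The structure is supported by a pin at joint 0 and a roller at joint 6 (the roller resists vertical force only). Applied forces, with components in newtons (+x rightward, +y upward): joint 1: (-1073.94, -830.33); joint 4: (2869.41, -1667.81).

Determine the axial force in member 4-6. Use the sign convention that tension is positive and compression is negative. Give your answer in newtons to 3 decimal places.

N=7 nodes, M=11 members, R=3 reactions → 2N=14, M+R=14
member 0 (0-1): L=2.3983, (cx,cy)=(0.3894,0.9211)
member 1 (0-2): L=1.5640, (cx,cy)=(1.0000,0.0000)
member 2 (1-2): L=2.2971, (cx,cy)=(0.2743,-0.9617)
member 3 (1-3): L=1.5818, (cx,cy)=(0.9894,-0.1454)
member 4 (2-3): L=2.1888, (cx,cy)=(0.4272,0.9042)
member 5 (2-4): L=1.8830, (cx,cy)=(1.0000,0.0000)
member 6 (3-4): L=2.1943, (cx,cy)=(0.4320,-0.9019)
member 7 (3-5): L=1.7890, (cx,cy)=(0.9860,0.1666)
member 8 (4-5): L=2.4188, (cx,cy)=(0.3374,0.9414)
member 9 (4-6): L=1.5530, (cx,cy)=(1.0000,0.0000)
member 10 (5-6): L=2.3933, (cx,cy)=(0.3079,-0.9514)
solve A·x = −loads:
  F[0-1] = -1810.6578 N (compression)
  F[0-2] = +2500.6053 N (tension)
  F[1-2] = +850.0383 N (tension)
  F[1-3] = +137.1296 N (tension)
  F[2-3] = -904.0866 N (compression)
  F[2-4] = +3119.9479 N (tension)
  F[3-4] = +815.5725 N (tension)
  F[3-5] = -611.4236 N (compression)
  F[4-5] = +990.3311 N (tension)
  F[4-6] = +268.7856 N (tension)
  F[5-6] = -872.8430 N (compression)
  Rx@0 = -1795.4700 N
  Ry@0 = +1667.7128 N
  Ry@6 = +830.4272 N

268.786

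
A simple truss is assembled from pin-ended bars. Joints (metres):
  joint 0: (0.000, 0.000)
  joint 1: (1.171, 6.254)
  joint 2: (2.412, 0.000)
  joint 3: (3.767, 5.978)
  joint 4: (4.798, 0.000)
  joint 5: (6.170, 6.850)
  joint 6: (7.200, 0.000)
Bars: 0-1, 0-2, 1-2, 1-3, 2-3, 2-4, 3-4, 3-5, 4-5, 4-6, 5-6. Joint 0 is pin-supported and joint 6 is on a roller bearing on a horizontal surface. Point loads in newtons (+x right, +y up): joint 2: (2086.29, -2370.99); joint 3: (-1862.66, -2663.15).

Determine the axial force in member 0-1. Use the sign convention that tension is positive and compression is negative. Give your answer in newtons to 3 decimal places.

-4469.382

N=7 nodes, M=11 members, R=3 reactions → 2N=14, M+R=14
member 0 (0-1): L=6.3627, (cx,cy)=(0.1840,0.9829)
member 1 (0-2): L=2.4120, (cx,cy)=(1.0000,0.0000)
member 2 (1-2): L=6.3759, (cx,cy)=(0.1946,-0.9809)
member 3 (1-3): L=2.6106, (cx,cy)=(0.9944,-0.1057)
member 4 (2-3): L=6.1296, (cx,cy)=(0.2211,0.9753)
member 5 (2-4): L=2.3860, (cx,cy)=(1.0000,0.0000)
member 6 (3-4): L=6.0663, (cx,cy)=(0.1700,-0.9855)
member 7 (3-5): L=2.5563, (cx,cy)=(0.9400,0.3411)
member 8 (4-5): L=6.9860, (cx,cy)=(0.1964,0.9805)
member 9 (4-6): L=2.4020, (cx,cy)=(1.0000,0.0000)
member 10 (5-6): L=6.9270, (cx,cy)=(0.1487,-0.9889)
solve A·x = −loads:
  F[0-1] = -4469.3824 N (compression)
  F[0-2] = +1046.1832 N (tension)
  F[1-2] = +4666.2937 N (tension)
  F[1-3] = -1740.5457 N (compression)
  F[2-3] = -2262.0219 N (compression)
  F[2-4] = +368.1670 N (tension)
  F[3-4] = -739.8370 N (compression)
  F[3-5] = -257.8949 N (compression)
  F[4-5] = +743.5538 N (tension)
  F[4-6] = +96.3992 N (tension)
  F[5-6] = -648.3088 N (compression)
  Rx@0 = -223.6300 N
  Ry@0 = +4393.0383 N
  Ry@6 = +641.1017 N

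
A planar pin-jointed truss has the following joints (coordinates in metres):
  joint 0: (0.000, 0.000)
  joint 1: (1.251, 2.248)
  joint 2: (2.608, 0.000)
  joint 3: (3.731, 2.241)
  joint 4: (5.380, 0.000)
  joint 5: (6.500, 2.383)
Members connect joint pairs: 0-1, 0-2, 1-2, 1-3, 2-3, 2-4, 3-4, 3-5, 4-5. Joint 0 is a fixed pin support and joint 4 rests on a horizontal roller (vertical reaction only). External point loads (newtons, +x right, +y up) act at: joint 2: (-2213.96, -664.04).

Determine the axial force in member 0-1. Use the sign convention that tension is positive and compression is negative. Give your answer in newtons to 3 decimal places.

-391.551

N=6 nodes, M=9 members, R=3 reactions → 2N=12, M+R=12
member 0 (0-1): L=2.5726, (cx,cy)=(0.4863,0.8738)
member 1 (0-2): L=2.6080, (cx,cy)=(1.0000,0.0000)
member 2 (1-2): L=2.6258, (cx,cy)=(0.5168,-0.8561)
member 3 (1-3): L=2.4800, (cx,cy)=(1.0000,-0.0028)
member 4 (2-3): L=2.5066, (cx,cy)=(0.4480,0.8940)
member 5 (2-4): L=2.7720, (cx,cy)=(1.0000,0.0000)
member 6 (3-4): L=2.7823, (cx,cy)=(0.5927,-0.8054)
member 7 (3-5): L=2.7726, (cx,cy)=(0.9987,0.0512)
member 8 (4-5): L=2.6331, (cx,cy)=(0.4254,0.9050)
solve A·x = −loads:
  F[0-1] = -391.5514 N (compression)
  F[0-2] = -2023.5603 N (compression)
  F[1-2] = +400.9561 N (tension)
  F[1-3] = -397.6114 N (compression)
  F[2-3] = +358.7994 N (tension)
  F[2-4] = +236.8636 N (tension)
  F[3-4] = -399.6540 N (compression)
  F[3-5] = +0.0000 N (tension)
  F[4-5] = +0.0000 N (tension)
  Rx@0 = +2213.9600 N
  Ry@0 = +342.1411 N
  Ry@4 = +321.8989 N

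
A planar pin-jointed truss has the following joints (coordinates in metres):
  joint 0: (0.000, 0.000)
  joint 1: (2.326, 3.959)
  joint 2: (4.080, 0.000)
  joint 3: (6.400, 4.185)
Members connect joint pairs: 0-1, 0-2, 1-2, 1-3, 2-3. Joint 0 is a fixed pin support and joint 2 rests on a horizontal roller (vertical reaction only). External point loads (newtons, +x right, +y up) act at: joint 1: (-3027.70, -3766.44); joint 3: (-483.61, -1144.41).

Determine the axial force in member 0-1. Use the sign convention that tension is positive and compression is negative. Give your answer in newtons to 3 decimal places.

N=4 nodes, M=5 members, R=3 reactions → 2N=8, M+R=8
member 0 (0-1): L=4.5917, (cx,cy)=(0.5066,0.8622)
member 1 (0-2): L=4.0800, (cx,cy)=(1.0000,0.0000)
member 2 (1-2): L=4.3301, (cx,cy)=(0.4051,-0.9143)
member 3 (1-3): L=4.0803, (cx,cy)=(0.9985,0.0554)
member 4 (2-3): L=4.7850, (cx,cy)=(0.4848,0.8746)
solve A·x = −loads:
  F[0-1] = -5106.0152 N (compression)
  F[0-2] = -924.7905 N (compression)
  F[1-2] = +705.0433 N (tension)
  F[1-3] = +155.8301 N (tension)
  F[2-3] = -1318.3633 N (compression)
  Rx@0 = +3511.3100 N
  Ry@0 = +4402.4208 N
  Ry@2 = +508.4292 N

-5106.015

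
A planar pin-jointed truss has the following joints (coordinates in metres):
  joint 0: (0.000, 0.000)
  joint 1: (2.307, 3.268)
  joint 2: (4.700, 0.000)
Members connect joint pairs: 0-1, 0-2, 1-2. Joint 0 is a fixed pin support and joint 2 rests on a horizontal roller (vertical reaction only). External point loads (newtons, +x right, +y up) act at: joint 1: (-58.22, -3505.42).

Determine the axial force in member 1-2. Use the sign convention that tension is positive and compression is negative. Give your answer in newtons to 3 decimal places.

-2082.442

N=3 nodes, M=3 members, R=3 reactions → 2N=6, M+R=6
member 0 (0-1): L=4.0003, (cx,cy)=(0.5767,0.8169)
member 1 (0-2): L=4.7000, (cx,cy)=(1.0000,0.0000)
member 2 (1-2): L=4.0505, (cx,cy)=(0.5908,-0.8068)
solve A·x = −loads:
  F[0-1] = -2234.2480 N (compression)
  F[0-2] = +1230.2990 N (tension)
  F[1-2] = -2082.4422 N (compression)
  Rx@0 = +58.2200 N
  Ry@0 = +1825.2623 N
  Ry@2 = +1680.1577 N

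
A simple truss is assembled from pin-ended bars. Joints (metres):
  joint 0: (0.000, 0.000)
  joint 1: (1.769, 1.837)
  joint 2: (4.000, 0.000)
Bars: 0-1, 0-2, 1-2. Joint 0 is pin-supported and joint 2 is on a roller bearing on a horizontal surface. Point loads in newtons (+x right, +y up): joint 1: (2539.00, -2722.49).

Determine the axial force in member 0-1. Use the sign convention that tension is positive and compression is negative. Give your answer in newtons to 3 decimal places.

-489.278

N=3 nodes, M=3 members, R=3 reactions → 2N=6, M+R=6
member 0 (0-1): L=2.5503, (cx,cy)=(0.6936,0.7203)
member 1 (0-2): L=4.0000, (cx,cy)=(1.0000,0.0000)
member 2 (1-2): L=2.8900, (cx,cy)=(0.7720,-0.6356)
solve A·x = −loads:
  F[0-1] = -489.2777 N (compression)
  F[0-2] = +2878.3871 N (tension)
  F[1-2] = -3728.5764 N (compression)
  Rx@0 = -2539.0000 N
  Ry@0 = +352.4330 N
  Ry@2 = +2370.0570 N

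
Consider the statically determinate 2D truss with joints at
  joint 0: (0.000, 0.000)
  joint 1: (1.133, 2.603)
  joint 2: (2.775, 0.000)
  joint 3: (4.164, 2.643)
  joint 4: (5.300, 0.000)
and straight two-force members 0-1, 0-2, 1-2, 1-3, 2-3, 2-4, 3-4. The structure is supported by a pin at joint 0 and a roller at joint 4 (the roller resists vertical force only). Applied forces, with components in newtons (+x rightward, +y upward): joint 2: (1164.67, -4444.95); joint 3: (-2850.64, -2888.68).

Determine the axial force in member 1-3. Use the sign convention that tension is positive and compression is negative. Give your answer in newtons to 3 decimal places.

N=5 nodes, M=7 members, R=3 reactions → 2N=10, M+R=10
member 0 (0-1): L=2.8389, (cx,cy)=(0.3991,0.9169)
member 1 (0-2): L=2.7750, (cx,cy)=(1.0000,0.0000)
member 2 (1-2): L=3.0776, (cx,cy)=(0.5335,-0.8458)
member 3 (1-3): L=3.0313, (cx,cy)=(0.9999,0.0132)
member 4 (2-3): L=2.9858, (cx,cy)=(0.4652,0.8852)
member 5 (2-4): L=2.5250, (cx,cy)=(1.0000,0.0000)
member 6 (3-4): L=2.8768, (cx,cy)=(0.3949,-0.9187)
solve A·x = −loads:
  F[0-1] = -4535.1952 N (compression)
  F[0-2] = +124.0246 N (tension)
  F[1-2] = +4847.9788 N (tension)
  F[1-3] = -4396.9117 N (compression)
  F[2-3] = +389.3080 N (tension)
  F[2-4] = +1364.7796 N (tension)
  F[3-4] = -3456.1533 N (compression)
  Rx@0 = +1685.9700 N
  Ry@0 = +4158.3549 N
  Ry@4 = +3175.2751 N

-4396.912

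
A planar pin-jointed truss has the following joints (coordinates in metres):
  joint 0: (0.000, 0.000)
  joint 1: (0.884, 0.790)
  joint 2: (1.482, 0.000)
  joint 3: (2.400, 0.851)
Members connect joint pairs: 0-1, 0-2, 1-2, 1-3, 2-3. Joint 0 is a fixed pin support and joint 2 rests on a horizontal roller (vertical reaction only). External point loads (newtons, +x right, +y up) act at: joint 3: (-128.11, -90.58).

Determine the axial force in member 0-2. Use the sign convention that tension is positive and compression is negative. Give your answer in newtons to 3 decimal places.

-108.577

N=4 nodes, M=5 members, R=3 reactions → 2N=8, M+R=8
member 0 (0-1): L=1.1856, (cx,cy)=(0.7456,0.6664)
member 1 (0-2): L=1.4820, (cx,cy)=(1.0000,0.0000)
member 2 (1-2): L=0.9908, (cx,cy)=(0.6035,-0.7973)
member 3 (1-3): L=1.5172, (cx,cy)=(0.9992,0.0402)
member 4 (2-3): L=1.2518, (cx,cy)=(0.7334,0.6798)
solve A·x = −loads:
  F[0-1] = -26.1958 N (compression)
  F[0-2] = -108.5774 N (compression)
  F[1-2] = +20.2889 N (tension)
  F[1-3] = -31.8036 N (compression)
  F[2-3] = -131.3568 N (compression)
  Rx@0 = +128.1100 N
  Ry@0 = +17.4556 N
  Ry@2 = +73.1244 N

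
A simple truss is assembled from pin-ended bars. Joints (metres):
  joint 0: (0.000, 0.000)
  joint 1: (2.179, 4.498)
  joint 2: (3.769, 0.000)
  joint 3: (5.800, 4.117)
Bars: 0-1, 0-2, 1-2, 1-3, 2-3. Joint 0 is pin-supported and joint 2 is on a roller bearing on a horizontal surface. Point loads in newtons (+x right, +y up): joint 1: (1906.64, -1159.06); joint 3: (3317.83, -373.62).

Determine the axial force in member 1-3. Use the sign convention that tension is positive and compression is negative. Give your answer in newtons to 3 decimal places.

3347.708

N=4 nodes, M=5 members, R=3 reactions → 2N=8, M+R=8
member 0 (0-1): L=4.9980, (cx,cy)=(0.4360,0.9000)
member 1 (0-2): L=3.7690, (cx,cy)=(1.0000,0.0000)
member 2 (1-2): L=4.7708, (cx,cy)=(0.3333,-0.9428)
member 3 (1-3): L=3.6410, (cx,cy)=(0.9945,-0.1046)
member 4 (2-3): L=4.5907, (cx,cy)=(0.4424,0.8968)
solve A·x = −loads:
  F[0-1] = +6235.7971 N (tension)
  F[0-2] = +2505.8244 N (tension)
  F[1-2] = -7553.1657 N (compression)
  F[1-3] = +3347.7081 N (tension)
  F[2-3] = -25.9915 N (compression)
  Rx@0 = -5224.4700 N
  Ry@0 = -5611.9633 N
  Ry@2 = +7144.6433 N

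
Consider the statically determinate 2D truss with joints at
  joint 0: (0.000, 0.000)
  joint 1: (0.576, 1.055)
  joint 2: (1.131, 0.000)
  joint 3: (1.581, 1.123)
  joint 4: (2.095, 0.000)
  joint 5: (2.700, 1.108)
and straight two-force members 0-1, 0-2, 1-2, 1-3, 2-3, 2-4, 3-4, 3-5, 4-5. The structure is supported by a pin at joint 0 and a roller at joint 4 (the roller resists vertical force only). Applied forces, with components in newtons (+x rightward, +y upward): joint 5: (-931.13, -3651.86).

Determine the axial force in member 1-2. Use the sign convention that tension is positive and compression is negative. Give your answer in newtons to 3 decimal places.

-590.690

N=6 nodes, M=9 members, R=3 reactions → 2N=12, M+R=12
member 0 (0-1): L=1.2020, (cx,cy)=(0.4792,0.8777)
member 1 (0-2): L=1.1310, (cx,cy)=(1.0000,0.0000)
member 2 (1-2): L=1.1921, (cx,cy)=(0.4656,-0.8850)
member 3 (1-3): L=1.0073, (cx,cy)=(0.9977,0.0675)
member 4 (2-3): L=1.2098, (cx,cy)=(0.3720,0.9282)
member 5 (2-4): L=0.9640, (cx,cy)=(1.0000,0.0000)
member 6 (3-4): L=1.2350, (cx,cy)=(0.4162,-0.9093)
member 7 (3-5): L=1.1191, (cx,cy)=(0.9999,-0.0134)
member 8 (4-5): L=1.2624, (cx,cy)=(0.4792,0.8777)
solve A·x = −loads:
  F[0-1] = +640.4659 N (tension)
  F[0-2] = -1238.0424 N (compression)
  F[1-2] = -590.6901 N (compression)
  F[1-3] = +583.2527 N (tension)
  F[2-3] = +563.1748 N (tension)
  F[2-4] = -1722.5310 N (compression)
  F[3-4] = -633.7796 N (compression)
  F[3-5] = +1055.2626 N (tension)
  F[4-5] = -4144.6778 N (compression)
  Rx@0 = +931.1300 N
  Ry@0 = -562.1400 N
  Ry@4 = +4214.0000 N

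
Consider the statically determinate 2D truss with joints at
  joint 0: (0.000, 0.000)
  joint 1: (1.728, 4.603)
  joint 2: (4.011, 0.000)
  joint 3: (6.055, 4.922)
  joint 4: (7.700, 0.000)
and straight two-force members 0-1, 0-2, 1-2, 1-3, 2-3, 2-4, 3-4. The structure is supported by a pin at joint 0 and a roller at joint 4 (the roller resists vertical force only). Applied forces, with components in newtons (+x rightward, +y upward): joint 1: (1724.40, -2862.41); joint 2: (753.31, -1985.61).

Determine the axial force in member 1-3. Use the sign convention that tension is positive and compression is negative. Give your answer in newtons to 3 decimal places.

N=5 nodes, M=7 members, R=3 reactions → 2N=10, M+R=10
member 0 (0-1): L=4.9167, (cx,cy)=(0.3515,0.9362)
member 1 (0-2): L=4.0110, (cx,cy)=(1.0000,0.0000)
member 2 (1-2): L=5.1381, (cx,cy)=(0.4443,-0.8959)
member 3 (1-3): L=4.3387, (cx,cy)=(0.9973,0.0735)
member 4 (2-3): L=5.3295, (cx,cy)=(0.3835,0.9235)
member 5 (2-4): L=3.6890, (cx,cy)=(1.0000,0.0000)
member 6 (3-4): L=5.1896, (cx,cy)=(0.3170,-0.9484)
solve A·x = −loads:
  F[0-1] = -2286.3564 N (compression)
  F[0-2] = +3281.2677 N (tension)
  F[1-2] = -978.1001 N (compression)
  F[1-3] = -2099.0388 N (compression)
  F[2-3] = +3098.8153 N (tension)
  F[2-4] = +904.8919 N (tension)
  F[3-4] = -2854.7362 N (compression)
  Rx@0 = -2477.7100 N
  Ry@0 = +2140.4954 N
  Ry@4 = +2707.5246 N

-2099.039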